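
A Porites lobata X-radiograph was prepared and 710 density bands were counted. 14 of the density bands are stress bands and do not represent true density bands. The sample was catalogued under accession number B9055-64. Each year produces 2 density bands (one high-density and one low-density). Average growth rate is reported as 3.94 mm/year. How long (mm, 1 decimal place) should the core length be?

1371.1 mm

Correcting the raw count gives 710 − 14 = 696 true density bands.
696 density bands at 2 per year is 696 / 2 = 348 years.
348 years at 3.94 mm/year gives 3.94 × 348 = 1371.1 mm.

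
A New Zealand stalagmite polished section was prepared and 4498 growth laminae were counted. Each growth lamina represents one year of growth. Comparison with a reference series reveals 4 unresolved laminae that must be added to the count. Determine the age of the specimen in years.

4502 years

Correcting the raw count gives 4498 + 4 = 4502 true growth laminae.
At one growth lamina per year, that is 4502 years.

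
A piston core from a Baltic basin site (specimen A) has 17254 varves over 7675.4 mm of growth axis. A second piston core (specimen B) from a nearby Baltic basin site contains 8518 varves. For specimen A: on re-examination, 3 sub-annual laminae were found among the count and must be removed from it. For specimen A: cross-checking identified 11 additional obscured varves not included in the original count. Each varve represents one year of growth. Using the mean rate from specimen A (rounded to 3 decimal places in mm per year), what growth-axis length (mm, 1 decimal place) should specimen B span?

3790.5 mm

Specimen A: adjusted count: 17254 − 3 + 11 = 17262 varves.
A: Extension rate ≈ 7675.4 / 17262 = 0.445 mm/yr.
B's length ≈ 0.445 × 8518 = 3790.5 mm.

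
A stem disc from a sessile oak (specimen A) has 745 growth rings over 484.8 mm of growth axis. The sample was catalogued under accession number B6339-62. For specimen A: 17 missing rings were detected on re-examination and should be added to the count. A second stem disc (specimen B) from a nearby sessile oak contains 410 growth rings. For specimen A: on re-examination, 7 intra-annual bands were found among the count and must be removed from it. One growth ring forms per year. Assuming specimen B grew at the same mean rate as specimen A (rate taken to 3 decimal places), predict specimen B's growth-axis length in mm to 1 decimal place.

263.2 mm

Specimen A: after corrections the count is 745 − 7 + 17 = 755 growth rings.
A: 484.8 mm over 755 years gives 484.8 / 755 ≈ 0.642 mm/yr.
For B, 0.642 mm/year × 410 years = 263.2 mm.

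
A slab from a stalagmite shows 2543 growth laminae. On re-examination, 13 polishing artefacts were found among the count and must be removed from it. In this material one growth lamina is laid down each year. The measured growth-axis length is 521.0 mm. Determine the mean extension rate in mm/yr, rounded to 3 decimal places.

0.206 mm/yr

Adjusted count: 2543 − 13 = 2530 growth laminae.
Mean rate = 521.0 mm / 2530 years ≈ 0.206 mm/yr.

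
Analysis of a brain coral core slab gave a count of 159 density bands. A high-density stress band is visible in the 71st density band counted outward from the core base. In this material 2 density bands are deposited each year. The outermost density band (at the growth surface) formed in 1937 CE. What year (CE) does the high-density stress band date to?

1893 CE

159 − 71 = 88 density bands lie beyond the high-density stress band toward the growth surface.
88 density bands at 2 per year is 88 / 2 = 44 years.
1937 − 44 = 1893 CE.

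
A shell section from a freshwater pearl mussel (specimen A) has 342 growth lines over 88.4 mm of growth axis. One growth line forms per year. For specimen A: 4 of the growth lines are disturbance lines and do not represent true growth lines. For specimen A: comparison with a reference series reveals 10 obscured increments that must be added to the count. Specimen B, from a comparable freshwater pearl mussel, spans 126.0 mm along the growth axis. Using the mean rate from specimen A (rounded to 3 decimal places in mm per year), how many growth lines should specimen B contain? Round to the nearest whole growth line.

Specimen A: correcting the raw count gives 342 − 4 + 10 = 348 true growth lines.
A: Mean rate = 88.4 mm / 348 years ≈ 0.254 mm per year.
B spans 126.0 / 0.254 = 496.06 years ≈ 496 growth lines.

496 growth lines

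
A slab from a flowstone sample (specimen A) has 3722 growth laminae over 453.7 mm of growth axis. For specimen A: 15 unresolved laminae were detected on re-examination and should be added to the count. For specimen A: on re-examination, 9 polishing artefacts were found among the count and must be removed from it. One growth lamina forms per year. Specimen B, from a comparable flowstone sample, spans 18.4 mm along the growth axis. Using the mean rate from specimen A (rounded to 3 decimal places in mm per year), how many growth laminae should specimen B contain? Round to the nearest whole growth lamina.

151 growth laminae

Specimen A: true growth lamina count = 3722 − 9 + 15 = 3728.
A: 453.7 mm over 3728 years gives 453.7 / 3728 ≈ 0.122 mm/yr.
For B, 18.4 / 0.122 = 150.82 years ≈ 151 growth laminae.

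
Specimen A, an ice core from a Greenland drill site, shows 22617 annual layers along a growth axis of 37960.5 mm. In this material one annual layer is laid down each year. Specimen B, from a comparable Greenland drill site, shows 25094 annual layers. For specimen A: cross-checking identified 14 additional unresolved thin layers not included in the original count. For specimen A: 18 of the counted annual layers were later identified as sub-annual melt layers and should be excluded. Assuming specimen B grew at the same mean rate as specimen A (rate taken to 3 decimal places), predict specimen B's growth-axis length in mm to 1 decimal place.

42132.8 mm

Specimen A: correcting the raw count gives 22617 − 18 + 14 = 22613 true annual layers.
A: Extension rate ≈ 37960.5 / 22613 = 1.679 mm per year.
Length of B = 1.679 × 25094 = 42132.8 mm.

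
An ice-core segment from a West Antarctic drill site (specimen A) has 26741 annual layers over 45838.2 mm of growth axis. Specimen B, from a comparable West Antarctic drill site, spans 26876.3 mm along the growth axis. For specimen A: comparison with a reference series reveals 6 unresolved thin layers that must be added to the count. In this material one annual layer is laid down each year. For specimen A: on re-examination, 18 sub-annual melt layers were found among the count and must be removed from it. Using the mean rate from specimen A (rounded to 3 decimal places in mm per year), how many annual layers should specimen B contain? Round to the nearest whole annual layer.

Specimen A: adjusted count: 26741 − 18 + 6 = 26729 annual layers.
A: Mean rate = 45838.2 mm / 26729 years ≈ 1.715 mm/year.
Specimen B: 26876.3 mm / 1.715 mm per year = 15671.31 years ≈ 15671 annual layers.

15671 annual layers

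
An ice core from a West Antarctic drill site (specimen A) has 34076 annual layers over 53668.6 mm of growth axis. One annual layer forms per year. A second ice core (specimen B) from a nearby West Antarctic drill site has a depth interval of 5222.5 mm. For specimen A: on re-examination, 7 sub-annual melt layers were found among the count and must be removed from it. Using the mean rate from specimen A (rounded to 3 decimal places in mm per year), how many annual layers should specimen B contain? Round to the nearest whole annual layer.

Specimen A: correcting the raw count gives 34076 − 7 = 34069 true annual layers.
A: Mean rate = 53668.6 mm / 34069 years ≈ 1.575 mm/yr.
Specimen B: 5222.5 mm / 1.575 mm per year = 3315.87 years ≈ 3316 annual layers.

3316 annual layers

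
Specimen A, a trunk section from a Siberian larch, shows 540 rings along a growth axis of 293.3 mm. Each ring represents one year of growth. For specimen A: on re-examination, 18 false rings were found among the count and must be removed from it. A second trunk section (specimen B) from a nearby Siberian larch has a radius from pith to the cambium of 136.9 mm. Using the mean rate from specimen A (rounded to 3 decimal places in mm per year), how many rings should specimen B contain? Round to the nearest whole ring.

Specimen A: true ring count = 540 − 18 = 522.
A: Mean rate = 293.3 mm / 522 years ≈ 0.562 mm/yr.
Specimen B: 136.9 mm / 0.562 mm per year = 243.59 years ≈ 244 rings.

244 rings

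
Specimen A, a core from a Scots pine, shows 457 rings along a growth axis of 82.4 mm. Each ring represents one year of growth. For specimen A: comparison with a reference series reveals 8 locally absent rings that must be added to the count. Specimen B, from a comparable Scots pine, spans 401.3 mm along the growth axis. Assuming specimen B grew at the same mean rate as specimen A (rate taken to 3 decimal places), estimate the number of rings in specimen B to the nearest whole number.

2267 rings

Specimen A: correcting the raw count gives 457 + 8 = 465 true rings.
A: Mean rate = 82.4 mm / 465 years ≈ 0.177 mm per year.
For B, 401.3 / 0.177 = 2267.23 years ≈ 2267 rings.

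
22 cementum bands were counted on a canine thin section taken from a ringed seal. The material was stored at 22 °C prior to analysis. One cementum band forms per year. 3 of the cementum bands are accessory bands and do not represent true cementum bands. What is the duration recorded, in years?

Correcting the raw count gives 22 − 3 = 19 true cementum bands.
With a one-to-one cementum band periodicity this is 19 years.

19 yr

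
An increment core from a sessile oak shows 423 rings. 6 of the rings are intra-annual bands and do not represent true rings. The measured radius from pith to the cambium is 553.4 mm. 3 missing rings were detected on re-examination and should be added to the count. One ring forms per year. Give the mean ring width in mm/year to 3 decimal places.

After corrections the count is 423 − 6 + 3 = 420 rings.
553.4 mm over 420 years gives 553.4 / 420 ≈ 1.318 mm/year.

1.318 mm/year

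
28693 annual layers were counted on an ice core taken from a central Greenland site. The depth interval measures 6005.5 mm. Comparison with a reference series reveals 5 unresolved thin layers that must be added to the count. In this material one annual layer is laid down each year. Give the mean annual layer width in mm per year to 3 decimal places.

0.209 mm per year

Adjusted count: 28693 + 5 = 28698 annual layers.
Mean rate = 6005.5 mm / 28698 years ≈ 0.209 mm per year.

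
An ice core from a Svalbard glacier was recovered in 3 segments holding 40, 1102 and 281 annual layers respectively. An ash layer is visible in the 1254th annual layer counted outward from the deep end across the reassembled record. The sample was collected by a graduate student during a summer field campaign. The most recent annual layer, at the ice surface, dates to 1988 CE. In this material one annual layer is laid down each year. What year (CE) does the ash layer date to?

Total annual layers = 40 + 1102 + 281 = 1423.
The ash layer sits at annual layer 1254 from the deep end, so 1423 − 1254 = 169 annual layers formed after it.
Counting back 169 years from 1988 CE places the ash layer in 1988 − 169 = 1819 CE.

1819 CE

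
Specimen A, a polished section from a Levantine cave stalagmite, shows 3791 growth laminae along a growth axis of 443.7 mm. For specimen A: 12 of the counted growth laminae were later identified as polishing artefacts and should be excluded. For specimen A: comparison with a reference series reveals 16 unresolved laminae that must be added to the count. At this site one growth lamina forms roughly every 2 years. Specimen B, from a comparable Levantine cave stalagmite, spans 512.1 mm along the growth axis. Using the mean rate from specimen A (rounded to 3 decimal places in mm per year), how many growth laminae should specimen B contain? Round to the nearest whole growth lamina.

Specimen A: adjusted count: 3791 − 12 + 16 = 3795 growth laminae.
Specimen A: multiplying by 2 years per growth lamina: 3795 × 2 = 7590 years.
A: 443.7 mm over 7590 years gives 443.7 / 7590 ≈ 0.058 mm/year.
B spans 512.1 / 0.058 = 8829.31 years; at 2 years per growth lamina that is 8829.31 / 2 ≈ 4415 growth laminae.

4415 growth laminae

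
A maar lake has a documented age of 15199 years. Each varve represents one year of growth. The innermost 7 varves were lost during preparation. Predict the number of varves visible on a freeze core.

One varve per year gives 15199 varves over 15199 years.
15199 − 7 missed = 15192 varves expected in the prepared section.

15192 varves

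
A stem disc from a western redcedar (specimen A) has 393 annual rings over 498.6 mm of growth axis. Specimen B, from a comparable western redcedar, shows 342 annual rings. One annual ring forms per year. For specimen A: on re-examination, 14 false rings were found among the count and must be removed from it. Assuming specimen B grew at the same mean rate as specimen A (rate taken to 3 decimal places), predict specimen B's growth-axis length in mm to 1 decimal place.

Specimen A: after corrections the count is 393 − 14 = 379 annual rings.
A: 498.6 mm over 379 years gives 498.6 / 379 ≈ 1.316 mm/year.
For B, 1.316 mm/year × 342 years = 450.1 mm.

450.1 mm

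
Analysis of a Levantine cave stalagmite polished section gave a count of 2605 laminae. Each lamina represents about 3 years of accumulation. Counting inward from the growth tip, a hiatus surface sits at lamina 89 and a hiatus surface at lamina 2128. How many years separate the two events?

The two markers are separated by 2128 − 89 = 2039 laminae.
At 3 years per lamina, 2039 × 3 = 6117 years.

6117 yr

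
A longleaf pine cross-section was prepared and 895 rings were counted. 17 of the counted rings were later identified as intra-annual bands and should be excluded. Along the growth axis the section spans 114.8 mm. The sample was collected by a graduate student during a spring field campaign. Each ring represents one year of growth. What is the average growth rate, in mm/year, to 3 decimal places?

True ring count = 895 − 17 = 878.
Mean rate = 114.8 mm / 878 years ≈ 0.131 mm/year.

0.131 mm/year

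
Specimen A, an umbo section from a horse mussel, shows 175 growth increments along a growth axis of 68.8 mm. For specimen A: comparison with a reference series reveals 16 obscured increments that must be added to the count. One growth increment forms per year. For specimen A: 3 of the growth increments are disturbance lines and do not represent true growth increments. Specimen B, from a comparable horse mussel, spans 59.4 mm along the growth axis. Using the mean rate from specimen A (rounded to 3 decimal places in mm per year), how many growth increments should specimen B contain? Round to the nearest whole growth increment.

Specimen A: after corrections the count is 175 − 3 + 16 = 188 growth increments.
A: 68.8 mm over 188 years gives 68.8 / 188 ≈ 0.366 mm per year.
B spans 59.4 / 0.366 = 162.30 years ≈ 162 growth increments.

162 growth increments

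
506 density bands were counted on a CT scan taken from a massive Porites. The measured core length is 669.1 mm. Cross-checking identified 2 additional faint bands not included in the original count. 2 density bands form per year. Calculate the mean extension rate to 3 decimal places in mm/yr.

Adjusted count: 506 + 2 = 508 density bands.
508 density bands at 2 per year is 508 / 2 = 254 years.
Mean rate = 669.1 mm / 254 years ≈ 2.634 mm/yr.

2.634 mm/yr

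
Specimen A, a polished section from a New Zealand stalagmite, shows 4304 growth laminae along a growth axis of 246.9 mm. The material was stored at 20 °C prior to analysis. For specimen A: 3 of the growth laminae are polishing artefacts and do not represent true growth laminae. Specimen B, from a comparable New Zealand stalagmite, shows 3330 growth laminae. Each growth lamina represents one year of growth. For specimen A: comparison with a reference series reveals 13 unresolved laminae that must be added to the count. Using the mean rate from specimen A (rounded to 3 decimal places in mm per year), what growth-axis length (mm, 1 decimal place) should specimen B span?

189.8 mm

Specimen A: correcting the raw count gives 4304 − 3 + 13 = 4314 true growth laminae.
A: Extension rate ≈ 246.9 / 4314 = 0.057 mm/yr.
B's length ≈ 0.057 × 3330 = 189.8 mm.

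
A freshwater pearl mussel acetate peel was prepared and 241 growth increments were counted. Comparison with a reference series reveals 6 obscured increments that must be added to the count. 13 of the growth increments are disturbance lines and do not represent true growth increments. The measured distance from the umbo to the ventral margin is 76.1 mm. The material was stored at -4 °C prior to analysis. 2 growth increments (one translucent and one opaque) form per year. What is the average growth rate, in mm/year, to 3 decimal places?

After corrections the count is 241 − 13 + 6 = 234 growth increments.
With 2 growth increments per year, 234 / 2 = 117 years.
Mean rate = 76.1 mm / 117 years ≈ 0.650 mm/year.

0.650 mm/year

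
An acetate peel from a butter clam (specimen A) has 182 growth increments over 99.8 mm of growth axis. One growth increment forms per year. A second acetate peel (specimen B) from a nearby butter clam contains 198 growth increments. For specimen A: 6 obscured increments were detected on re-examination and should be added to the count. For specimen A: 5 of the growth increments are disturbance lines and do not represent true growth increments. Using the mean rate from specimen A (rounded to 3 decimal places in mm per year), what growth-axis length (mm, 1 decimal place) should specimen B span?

107.9 mm

Specimen A: true growth increment count = 182 − 5 + 6 = 183.
A: 99.8 mm over 183 years gives 99.8 / 183 ≈ 0.545 mm/yr.
B's length ≈ 0.545 × 198 = 107.9 mm.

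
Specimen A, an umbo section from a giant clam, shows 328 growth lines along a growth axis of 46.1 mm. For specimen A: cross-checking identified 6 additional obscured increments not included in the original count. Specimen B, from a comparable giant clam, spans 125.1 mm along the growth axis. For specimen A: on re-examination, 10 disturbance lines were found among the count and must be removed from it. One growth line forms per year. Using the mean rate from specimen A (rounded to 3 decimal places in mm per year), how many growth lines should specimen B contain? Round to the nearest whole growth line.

Specimen A: after corrections the count is 328 − 10 + 6 = 324 growth lines.
A: Mean rate = 46.1 mm / 324 years ≈ 0.142 mm per year.
B spans 125.1 / 0.142 = 880.99 years ≈ 881 growth lines.

881 growth lines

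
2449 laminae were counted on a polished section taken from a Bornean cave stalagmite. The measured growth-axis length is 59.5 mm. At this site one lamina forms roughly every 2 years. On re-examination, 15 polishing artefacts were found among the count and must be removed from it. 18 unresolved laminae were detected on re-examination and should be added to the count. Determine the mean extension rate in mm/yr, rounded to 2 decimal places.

Correcting the raw count gives 2449 − 15 + 18 = 2452 true laminae.
At 2 years per lamina, 2452 × 2 = 4904 years.
59.5 mm over 4904 years gives 59.5 / 4904 ≈ 0.01 mm/yr.

0.01 mm/yr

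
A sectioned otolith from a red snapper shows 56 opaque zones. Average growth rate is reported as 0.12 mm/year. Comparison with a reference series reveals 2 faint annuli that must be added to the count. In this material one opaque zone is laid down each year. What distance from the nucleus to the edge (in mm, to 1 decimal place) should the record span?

7.0 mm

Adjusted count: 56 + 2 = 58 opaque zones.
Length ≈ 0.12 × 58 = 7.0 mm.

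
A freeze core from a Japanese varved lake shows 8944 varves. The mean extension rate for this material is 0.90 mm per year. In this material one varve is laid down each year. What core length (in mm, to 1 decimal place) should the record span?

8049.6 mm

The record spans 8944 years at 0.90 mm per year.
Predicted length = 0.90 mm/year × 8944 years = 8049.6 mm.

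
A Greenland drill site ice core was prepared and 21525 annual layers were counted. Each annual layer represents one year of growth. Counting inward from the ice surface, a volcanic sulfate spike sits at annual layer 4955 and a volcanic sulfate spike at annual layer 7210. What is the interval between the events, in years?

2255 years

Separation: 7210 − 4955 = 2255 annual layers.
That is 2255 years at one annual layer per year.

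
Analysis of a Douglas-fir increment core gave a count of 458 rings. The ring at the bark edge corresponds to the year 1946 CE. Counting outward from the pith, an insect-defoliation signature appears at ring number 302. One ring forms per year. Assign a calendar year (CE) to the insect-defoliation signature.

1790 CE

Between ring 302 and the bark edge there are 458 − 302 = 156 rings.
Counting back 156 years from 1946 CE places the insect-defoliation signature in 1946 − 156 = 1790 CE.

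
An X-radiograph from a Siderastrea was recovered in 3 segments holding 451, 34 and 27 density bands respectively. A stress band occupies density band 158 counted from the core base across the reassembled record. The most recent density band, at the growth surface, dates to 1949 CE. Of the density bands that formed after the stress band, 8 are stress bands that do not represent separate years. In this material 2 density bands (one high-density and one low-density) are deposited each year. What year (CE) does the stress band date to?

Total density bands = 451 + 34 + 27 = 512.
Between density band 158 and the growth surface there are 512 − 158 = 354 density bands.
Excluding 8 false density bands: 354 − 8 = 346.
With 2 density bands per year, 346 / 2 = 173 years.
The density band at the growth surface is 1949 CE, so the stress band dates to 1949 − 173 = 1776 CE.

1776 CE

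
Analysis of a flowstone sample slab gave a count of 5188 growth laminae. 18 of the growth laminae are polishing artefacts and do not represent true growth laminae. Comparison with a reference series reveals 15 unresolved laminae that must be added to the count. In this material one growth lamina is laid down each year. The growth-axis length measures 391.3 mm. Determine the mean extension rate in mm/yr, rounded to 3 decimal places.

Correcting the raw count gives 5188 − 18 + 15 = 5185 true growth laminae.
Mean rate = 391.3 mm / 5185 years ≈ 0.075 mm/yr.

0.075 mm/yr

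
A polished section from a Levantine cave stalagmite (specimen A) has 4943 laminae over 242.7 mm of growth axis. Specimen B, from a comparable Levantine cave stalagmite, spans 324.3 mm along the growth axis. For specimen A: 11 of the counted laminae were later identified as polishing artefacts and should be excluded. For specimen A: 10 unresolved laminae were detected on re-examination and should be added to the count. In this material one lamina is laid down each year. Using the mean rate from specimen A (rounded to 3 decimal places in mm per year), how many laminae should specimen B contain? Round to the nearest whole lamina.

Specimen A: correcting the raw count gives 4943 − 11 + 10 = 4942 true laminae.
A: 242.7 mm over 4942 years gives 242.7 / 4942 ≈ 0.049 mm/yr.
For B, 324.3 / 0.049 = 6618.37 years ≈ 6618 laminae.

6618 laminae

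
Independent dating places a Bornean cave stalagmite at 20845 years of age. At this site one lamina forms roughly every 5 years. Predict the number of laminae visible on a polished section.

At 5 years per lamina, 20845 / 5 = 4169 laminae are expected.
So 4169 laminae should be present.

4169 laminae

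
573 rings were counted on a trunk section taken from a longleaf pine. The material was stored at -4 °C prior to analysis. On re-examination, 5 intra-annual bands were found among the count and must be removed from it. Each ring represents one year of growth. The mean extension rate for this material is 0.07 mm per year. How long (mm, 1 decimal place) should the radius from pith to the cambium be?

After corrections the count is 573 − 5 = 568 rings.
568 years at 0.07 mm/year gives 0.07 × 568 = 39.8 mm.

39.8 mm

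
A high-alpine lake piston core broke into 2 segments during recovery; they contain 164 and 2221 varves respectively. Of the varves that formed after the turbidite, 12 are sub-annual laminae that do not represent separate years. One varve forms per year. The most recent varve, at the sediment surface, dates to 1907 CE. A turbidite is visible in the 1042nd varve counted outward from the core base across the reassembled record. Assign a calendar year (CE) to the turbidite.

576 CE

Total varves = 164 + 2221 = 2385.
Between varve 1042 and the sediment surface there are 2385 − 1042 = 1343 varves.
Removing the 12 false varves leaves 1343 − 12 = 1331 true varves beyond the turbidite.
Counting back 1331 years from 1907 CE places the turbidite in 1907 − 1331 = 576 CE.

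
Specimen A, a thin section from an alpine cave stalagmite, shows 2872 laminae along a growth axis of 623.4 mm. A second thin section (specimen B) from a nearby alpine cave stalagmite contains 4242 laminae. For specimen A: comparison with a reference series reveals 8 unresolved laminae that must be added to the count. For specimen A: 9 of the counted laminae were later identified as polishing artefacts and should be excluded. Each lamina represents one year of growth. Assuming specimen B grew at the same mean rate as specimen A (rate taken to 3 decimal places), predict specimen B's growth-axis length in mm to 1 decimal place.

920.5 mm

Specimen A: adjusted count: 2872 − 9 + 8 = 2871 laminae.
A: Mean rate = 623.4 mm / 2871 years ≈ 0.217 mm per year.
Length of B = 0.217 × 4242 = 920.5 mm.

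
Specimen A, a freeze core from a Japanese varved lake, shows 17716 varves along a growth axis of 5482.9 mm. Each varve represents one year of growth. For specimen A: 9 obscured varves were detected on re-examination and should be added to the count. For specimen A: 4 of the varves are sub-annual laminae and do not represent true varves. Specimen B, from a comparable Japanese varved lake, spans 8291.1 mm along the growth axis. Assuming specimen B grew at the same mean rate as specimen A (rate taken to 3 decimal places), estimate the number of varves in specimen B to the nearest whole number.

26832 varves

Specimen A: after corrections the count is 17716 − 4 + 9 = 17721 varves.
A: Extension rate ≈ 5482.9 / 17721 = 0.309 mm/year.
Specimen B: 8291.1 mm / 0.309 mm per year = 26832.04 years ≈ 26832 varves.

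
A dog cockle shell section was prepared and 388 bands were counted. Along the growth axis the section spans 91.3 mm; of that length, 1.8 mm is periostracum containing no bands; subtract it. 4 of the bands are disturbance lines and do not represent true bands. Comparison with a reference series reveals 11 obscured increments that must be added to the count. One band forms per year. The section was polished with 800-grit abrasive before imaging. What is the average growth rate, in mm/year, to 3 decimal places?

True band count = 388 − 4 + 11 = 395.
The growth record spans 91.3 − 1.8 = 89.5 mm.
Extension rate ≈ 89.5 / 395 = 0.227 mm/year.

0.227 mm/year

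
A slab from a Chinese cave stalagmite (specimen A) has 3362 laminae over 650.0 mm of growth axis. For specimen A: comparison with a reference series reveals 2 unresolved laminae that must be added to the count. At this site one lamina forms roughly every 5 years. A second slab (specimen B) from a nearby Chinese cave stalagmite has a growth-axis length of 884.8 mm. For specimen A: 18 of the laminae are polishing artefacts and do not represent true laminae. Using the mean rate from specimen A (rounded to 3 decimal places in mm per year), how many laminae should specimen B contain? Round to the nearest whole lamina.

Specimen A: true lamina count = 3362 − 18 + 2 = 3346.
Specimen A: 3346 laminae at 5 years each span 3346 × 5 = 16730 years.
A: 650.0 mm over 16730 years gives 650.0 / 16730 ≈ 0.039 mm per year.
For B, 884.8 / 0.039 = 22687.18 years; at 5 years per lamina that is 22687.18 / 5 ≈ 4537 laminae.

4537 laminae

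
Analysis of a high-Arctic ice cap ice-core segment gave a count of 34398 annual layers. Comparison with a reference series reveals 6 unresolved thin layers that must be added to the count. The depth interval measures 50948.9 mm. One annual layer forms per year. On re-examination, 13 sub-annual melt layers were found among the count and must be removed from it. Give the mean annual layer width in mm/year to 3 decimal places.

1.481 mm/year

Correcting the raw count gives 34398 − 13 + 6 = 34391 true annual layers.
Extension rate ≈ 50948.9 / 34391 = 1.481 mm/year.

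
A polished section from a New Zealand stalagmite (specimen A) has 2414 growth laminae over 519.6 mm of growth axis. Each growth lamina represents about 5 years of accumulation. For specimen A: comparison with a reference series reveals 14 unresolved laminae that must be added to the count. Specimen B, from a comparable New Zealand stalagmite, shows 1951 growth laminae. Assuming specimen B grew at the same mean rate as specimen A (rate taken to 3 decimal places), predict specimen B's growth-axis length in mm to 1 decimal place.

419.5 mm

Specimen A: true growth lamina count = 2414 + 14 = 2428.
Specimen A: multiplying by 5 years per growth lamina: 2428 × 5 = 12140 years.
A: Mean rate = 519.6 mm / 12140 years ≈ 0.043 mm/yr.
Specimen B: 1951 growth laminae at 5 years each span 1951 × 5 = 9755 years. For B, 0.043 mm/year × 9755 years = 419.5 mm.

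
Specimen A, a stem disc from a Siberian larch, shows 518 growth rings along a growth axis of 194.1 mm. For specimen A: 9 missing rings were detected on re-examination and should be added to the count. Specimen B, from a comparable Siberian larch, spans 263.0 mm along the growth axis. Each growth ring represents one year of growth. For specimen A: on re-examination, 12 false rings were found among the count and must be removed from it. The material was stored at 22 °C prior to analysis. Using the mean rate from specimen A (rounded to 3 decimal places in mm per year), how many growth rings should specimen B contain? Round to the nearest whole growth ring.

Specimen A: adjusted count: 518 − 12 + 9 = 515 growth rings.
A: Extension rate ≈ 194.1 / 515 = 0.377 mm/year.
B spans 263.0 / 0.377 = 697.61 years ≈ 698 growth rings.

698 growth rings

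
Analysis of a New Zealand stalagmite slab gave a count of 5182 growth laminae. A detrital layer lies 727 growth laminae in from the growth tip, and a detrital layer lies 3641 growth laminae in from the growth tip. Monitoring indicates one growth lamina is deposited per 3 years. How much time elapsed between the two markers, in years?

3641 − 727 = 2914 growth laminae lie between the two events.
2914 growth laminae at 3 years each span 2914 × 3 = 8742 years.

8742 years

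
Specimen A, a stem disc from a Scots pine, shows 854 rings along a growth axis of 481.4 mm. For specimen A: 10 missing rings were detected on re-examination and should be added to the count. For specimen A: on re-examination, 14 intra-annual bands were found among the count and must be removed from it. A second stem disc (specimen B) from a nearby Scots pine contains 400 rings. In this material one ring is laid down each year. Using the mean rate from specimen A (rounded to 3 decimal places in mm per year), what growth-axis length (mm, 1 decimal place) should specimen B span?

226.4 mm

Specimen A: adjusted count: 854 − 14 + 10 = 850 rings.
A: 481.4 mm over 850 years gives 481.4 / 850 ≈ 0.566 mm/yr.
Length of B = 0.566 × 400 = 226.4 mm.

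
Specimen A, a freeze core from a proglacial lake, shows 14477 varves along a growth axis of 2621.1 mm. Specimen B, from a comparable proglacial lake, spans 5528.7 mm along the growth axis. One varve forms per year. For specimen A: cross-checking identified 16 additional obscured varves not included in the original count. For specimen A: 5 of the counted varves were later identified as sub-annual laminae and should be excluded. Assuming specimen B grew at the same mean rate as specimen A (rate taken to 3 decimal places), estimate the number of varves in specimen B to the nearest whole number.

Specimen A: after corrections the count is 14477 − 5 + 16 = 14488 varves.
A: 2621.1 mm over 14488 years gives 2621.1 / 14488 ≈ 0.181 mm per year.
B spans 5528.7 / 0.181 = 30545.30 years ≈ 30545 varves.

30545 varves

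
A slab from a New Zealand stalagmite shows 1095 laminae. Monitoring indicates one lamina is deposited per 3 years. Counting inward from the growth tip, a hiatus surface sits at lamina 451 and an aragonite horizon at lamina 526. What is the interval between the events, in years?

225 yr

526 − 451 = 75 laminae lie between the two events.
At 3 years per lamina, 75 × 3 = 225 years.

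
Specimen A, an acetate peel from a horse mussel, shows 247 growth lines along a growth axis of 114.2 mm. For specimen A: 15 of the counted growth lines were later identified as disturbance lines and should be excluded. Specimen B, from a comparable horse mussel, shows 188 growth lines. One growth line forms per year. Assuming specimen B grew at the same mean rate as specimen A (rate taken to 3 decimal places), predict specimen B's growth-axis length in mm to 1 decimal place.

92.5 mm

Specimen A: correcting the raw count gives 247 − 15 = 232 true growth lines.
A: Mean rate = 114.2 mm / 232 years ≈ 0.492 mm/yr.
B's length ≈ 0.492 × 188 = 92.5 mm.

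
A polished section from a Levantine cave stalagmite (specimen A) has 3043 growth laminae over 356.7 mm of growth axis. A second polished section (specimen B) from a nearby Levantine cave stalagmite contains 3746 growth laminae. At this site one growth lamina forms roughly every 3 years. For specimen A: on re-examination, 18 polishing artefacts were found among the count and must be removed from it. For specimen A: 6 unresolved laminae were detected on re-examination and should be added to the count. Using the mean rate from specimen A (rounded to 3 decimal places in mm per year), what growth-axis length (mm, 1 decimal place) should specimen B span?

438.3 mm

Specimen A: correcting the raw count gives 3043 − 18 + 6 = 3031 true growth laminae.
Specimen A: 3031 growth laminae at 3 years each span 3031 × 3 = 9093 years.
A: 356.7 mm over 9093 years gives 356.7 / 9093 ≈ 0.039 mm/year.
Specimen B: 3746 growth laminae at 3 years each span 3746 × 3 = 11238 years. Length of B = 0.039 × 11238 = 438.3 mm.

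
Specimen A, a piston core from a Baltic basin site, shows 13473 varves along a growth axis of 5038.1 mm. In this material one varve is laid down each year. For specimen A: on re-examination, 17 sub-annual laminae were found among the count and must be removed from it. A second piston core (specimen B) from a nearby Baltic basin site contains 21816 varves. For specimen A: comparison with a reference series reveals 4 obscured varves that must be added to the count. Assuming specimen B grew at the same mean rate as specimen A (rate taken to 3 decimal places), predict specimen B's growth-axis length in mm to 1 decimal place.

Specimen A: adjusted count: 13473 − 17 + 4 = 13460 varves.
A: Mean rate = 5038.1 mm / 13460 years ≈ 0.374 mm/yr.
For B, 0.374 mm/year × 21816 years = 8159.2 mm.

8159.2 mm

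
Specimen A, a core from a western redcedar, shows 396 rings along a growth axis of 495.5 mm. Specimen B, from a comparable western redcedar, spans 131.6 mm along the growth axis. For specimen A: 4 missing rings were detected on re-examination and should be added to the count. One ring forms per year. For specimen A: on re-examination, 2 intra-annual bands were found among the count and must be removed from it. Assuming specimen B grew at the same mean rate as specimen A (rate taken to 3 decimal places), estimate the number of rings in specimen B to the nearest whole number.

Specimen A: after corrections the count is 396 − 2 + 4 = 398 rings.
A: Extension rate ≈ 495.5 / 398 = 1.245 mm per year.
For B, 131.6 / 1.245 = 105.70 years ≈ 106 rings.

106 rings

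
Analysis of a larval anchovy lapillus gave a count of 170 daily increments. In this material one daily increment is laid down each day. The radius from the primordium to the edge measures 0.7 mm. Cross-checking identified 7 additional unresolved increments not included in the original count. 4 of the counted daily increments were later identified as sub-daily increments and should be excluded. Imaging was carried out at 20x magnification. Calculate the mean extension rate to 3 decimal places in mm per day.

0.004 mm per day

True daily increment count = 170 − 4 + 7 = 173.
Extension rate ≈ 0.7 / 173 = 0.004 mm per day.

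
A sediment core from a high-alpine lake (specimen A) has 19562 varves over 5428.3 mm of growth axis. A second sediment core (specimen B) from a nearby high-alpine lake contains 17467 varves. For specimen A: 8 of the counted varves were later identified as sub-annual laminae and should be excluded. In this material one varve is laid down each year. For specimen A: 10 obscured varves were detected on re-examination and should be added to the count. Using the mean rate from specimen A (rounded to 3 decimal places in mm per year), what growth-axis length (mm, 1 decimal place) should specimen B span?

Specimen A: true varve count = 19562 − 8 + 10 = 19564.
A: Extension rate ≈ 5428.3 / 19564 = 0.277 mm/yr.
For B, 0.277 mm/year × 17467 years = 4838.4 mm.

4838.4 mm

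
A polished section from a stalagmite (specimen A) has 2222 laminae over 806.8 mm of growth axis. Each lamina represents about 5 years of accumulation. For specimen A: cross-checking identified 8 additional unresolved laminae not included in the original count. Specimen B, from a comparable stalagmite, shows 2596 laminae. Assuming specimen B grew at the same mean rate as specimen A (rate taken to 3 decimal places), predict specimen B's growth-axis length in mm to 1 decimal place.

934.6 mm

Specimen A: adjusted count: 2222 + 8 = 2230 laminae.
Specimen A: 2230 laminae at 5 years each span 2230 × 5 = 11150 years.
A: 806.8 mm over 11150 years gives 806.8 / 11150 ≈ 0.072 mm/year.
Specimen B: at 5 years per lamina, 2596 × 5 = 12980 years. Length of B = 0.072 × 12980 = 934.6 mm.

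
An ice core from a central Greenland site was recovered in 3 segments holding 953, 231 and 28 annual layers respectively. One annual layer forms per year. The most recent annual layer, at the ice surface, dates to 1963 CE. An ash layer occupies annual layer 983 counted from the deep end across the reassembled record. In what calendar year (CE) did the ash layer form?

Total annual layers = 953 + 231 + 28 = 1212.
Between annual layer 983 and the ice surface there are 1212 − 983 = 229 annual layers.
The annual layer at the ice surface is 1963 CE, so the ash layer dates to 1963 − 229 = 1734 CE.

1734 CE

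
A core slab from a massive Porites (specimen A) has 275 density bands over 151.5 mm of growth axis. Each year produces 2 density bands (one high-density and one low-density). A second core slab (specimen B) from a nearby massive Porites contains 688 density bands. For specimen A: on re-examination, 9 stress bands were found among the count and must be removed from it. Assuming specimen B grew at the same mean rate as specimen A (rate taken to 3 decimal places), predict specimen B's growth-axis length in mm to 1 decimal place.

391.8 mm

Specimen A: adjusted count: 275 − 9 = 266 density bands.
Specimen A: 266 density bands at 2 per year is 266 / 2 = 133 years.
A: 151.5 mm over 133 years gives 151.5 / 133 ≈ 1.139 mm/yr.
Specimen B: with 2 density bands per year, 688 / 2 = 344 years. For B, 1.139 mm/year × 344 years = 391.8 mm.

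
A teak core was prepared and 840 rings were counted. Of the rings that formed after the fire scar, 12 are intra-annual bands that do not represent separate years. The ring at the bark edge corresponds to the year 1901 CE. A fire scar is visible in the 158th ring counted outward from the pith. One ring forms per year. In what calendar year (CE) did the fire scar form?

The fire scar sits at ring 158 from the pith, so 840 − 158 = 682 rings formed after it.
Removing the 12 false rings leaves 682 − 12 = 670 true rings beyond the fire scar.
Counting back 670 years from 1901 CE places the fire scar in 1901 − 670 = 1231 CE.

1231 CE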